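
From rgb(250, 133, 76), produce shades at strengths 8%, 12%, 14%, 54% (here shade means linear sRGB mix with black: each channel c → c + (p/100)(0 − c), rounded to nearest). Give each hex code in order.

#E67A46, #DC7543, #D77241, #733D23

8%: (250 − 20 = 230→230, 133 − 10.64 = 122.36→122, 76 − 6.08 = 69.92→70) → #E67A46
12%: (250 − 30 = 220→220, 133 − 15.96 = 117.04→117, 76 − 9.12 = 66.88→67) → #DC7543
14%: (250 − 35 = 215→215, 133 − 18.62 = 114.38→114, 76 − 10.64 = 65.36→65) → #D77241
54%: (250 − 135 = 115→115, 133 − 71.82 = 61.18→61, 76 − 41.04 = 34.96→35) → #733D23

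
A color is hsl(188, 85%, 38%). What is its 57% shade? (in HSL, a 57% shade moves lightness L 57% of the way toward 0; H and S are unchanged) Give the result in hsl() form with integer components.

hsl(188, 85%, 16%)

L moves 57% from 38 toward 0: 38 − 21.66 = 16.34 → 16.
H and S are unchanged.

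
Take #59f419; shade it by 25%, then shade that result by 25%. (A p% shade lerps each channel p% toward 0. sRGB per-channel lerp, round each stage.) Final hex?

#59f419 is rgb(89, 244, 25).
Per channel, c → c + 0.25(0 − c):
  R: 89 + 0.25×(0−89) = 89 − 22.25 = 66.75 → 67
  G: 244 + 0.25×(0−244) = 244 − 61 = 183 → 183
  B: 25 + 0.25×(0−25) = 25 − 6.25 = 18.75 → 19
After the shade: rgb(67, 183, 19) = #43b713.
Per channel, c → c + 0.25(0 − c):
  R: 67 + 0.25×(0−67) = 67 − 16.75 = 50.25 → 50
  G: 183 − 45.75 = 137.25 → 137
  B: 19 − 4.75 = 14.25 → 14
rgb(50, 137, 14) = #32890e.

#32890e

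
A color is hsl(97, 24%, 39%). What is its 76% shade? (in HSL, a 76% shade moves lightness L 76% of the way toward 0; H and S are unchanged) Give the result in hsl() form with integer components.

hsl(97, 24%, 9%)

L moves 76% from 39 toward 0: 39 − 29.64 = 9.36 → 9.
H and S are unchanged.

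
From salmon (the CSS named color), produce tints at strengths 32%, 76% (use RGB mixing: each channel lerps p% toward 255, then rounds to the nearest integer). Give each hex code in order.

CSS salmon is rgb(250, 128, 114).
32%: (250 + 1.6 = 251.6→252, 128 + 40.64 = 168.64→169, 114 + 45.12 = 159.12→159) → #fca99f
76%: (250 + 3.8 = 253.8→254, 128 + 96.52 = 224.52→225, 114 + 107.16 = 221.16→221) → #fee1dd

#fca99f, #fee1dd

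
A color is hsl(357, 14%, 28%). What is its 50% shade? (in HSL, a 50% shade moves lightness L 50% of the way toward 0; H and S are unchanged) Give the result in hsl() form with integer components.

hsl(357, 14%, 14%)

L moves 50% from 28 toward 0: 28 − 14 = 14 → 14.
H and S are unchanged.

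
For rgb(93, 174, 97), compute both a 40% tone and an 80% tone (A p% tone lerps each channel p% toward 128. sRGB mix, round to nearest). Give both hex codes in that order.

#6B9C6D, #79897A

40% tone:
  R: 93 + 14 = 107 → 107
  G: 174 + 0.4×(128−174) = 174 − 18.4 = 155.6 → 156
  B: 97 + 12.4 = 109.4 → 109
  → #6B9C6D
80% tone:
  R: 93 + 28 = 121 → 121
  G: 174 + 0.8×(128−174) = 174 − 36.8 = 137.2 → 137
  B: 97 + 0.8×(128−97) = 97 + 24.8 = 121.8 → 122
  → #79897A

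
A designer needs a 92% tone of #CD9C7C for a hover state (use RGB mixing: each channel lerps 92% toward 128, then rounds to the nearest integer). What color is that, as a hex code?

#CD9C7C is rgb(205, 156, 124).
Lerp each channel 92% toward 128:
  R: 205 − 70.84 = 134.16 → 134
  G: 156 − 25.76 = 130.24 → 130
  B: 124 + 3.68 = 127.68 → 128
rgb(134, 130, 128) = #868280.

#868280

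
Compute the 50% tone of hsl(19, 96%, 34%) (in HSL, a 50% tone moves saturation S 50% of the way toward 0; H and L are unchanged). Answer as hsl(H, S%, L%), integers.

hsl(19, 48%, 34%)

S moves 50% from 96 toward 0: 96 − 48 = 48 → 48.
H and L are unchanged.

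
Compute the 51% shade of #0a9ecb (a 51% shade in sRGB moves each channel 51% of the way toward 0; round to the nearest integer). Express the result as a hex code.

#0a9ecb is rgb(10, 158, 203).
Lerp each channel 51% toward 0:
  R: 10 − 5.1 = 4.9 → 5
  G: 158 + 0.51×(0−158) = 158 − 80.58 = 77.42 → 77
  B: 203 + 0.51×(0−203) = 203 − 103.53 = 99.47 → 99
rgb(5, 77, 99) = #054d63.

#054d63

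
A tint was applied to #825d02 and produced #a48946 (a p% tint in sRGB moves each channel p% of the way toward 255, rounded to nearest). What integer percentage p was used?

27%

#825d02 is rgb(130, 93, 2); #a48946 is rgb(164, 137, 70).
On the B channel (widest range): 70 ≈ 2 + (p/100)(255 − 2), so p ≈ 100×(70 − 2)/(255 − 2) = 6800/253 = 26.88.
p = 27 reproduces all three channels after rounding.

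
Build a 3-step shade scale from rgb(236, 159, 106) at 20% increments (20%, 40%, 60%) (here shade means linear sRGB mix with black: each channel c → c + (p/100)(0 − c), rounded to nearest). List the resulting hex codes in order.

#BD7F55, #8E5F40, #5E402A

20%: (236 − 47.2 = 188.8→189, 159 − 31.8 = 127.2→127, 106 − 21.2 = 84.8→85) → #BD7F55
40%: (236 − 94.4 = 141.6→142, 159 − 63.6 = 95.4→95, 106 − 42.4 = 63.6→64) → #8E5F40
60%: (236 − 141.6 = 94.4→94, 159 − 95.4 = 63.6→64, 106 − 63.6 = 42.4→42) → #5E402A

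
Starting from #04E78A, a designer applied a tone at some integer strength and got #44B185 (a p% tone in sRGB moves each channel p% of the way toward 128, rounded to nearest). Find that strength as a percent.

52%

#04E78A is rgb(4, 231, 138); #44B185 is rgb(68, 177, 133).
On the R channel (widest range): 68 ≈ 4 + (p/100)(128 − 4), so p ≈ 100×(68 − 4)/(128 − 4) = 6400/124 = 51.61.
p = 52 reproduces all three channels after rounding.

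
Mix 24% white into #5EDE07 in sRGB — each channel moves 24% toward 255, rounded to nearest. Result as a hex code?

#5EDE07 is rgb(94, 222, 7).
Per channel, c → c + 0.24(255 − c):
  R: 94 + 0.24×(255−94) = 94 + 38.64 = 132.64 → 133
  G: 222 + 7.92 = 229.92 → 230
  B: 7 + 0.24×(255−7) = 7 + 59.52 = 66.52 → 67
rgb(133, 230, 67) = #85E643.

#85E643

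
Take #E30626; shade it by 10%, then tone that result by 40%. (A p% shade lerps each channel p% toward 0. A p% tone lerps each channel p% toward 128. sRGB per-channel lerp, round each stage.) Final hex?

#AE3648

#E30626 is rgb(227, 6, 38).
Lerp each channel 10% toward 0:
  R: 227 + 0.1×(0−227) = 227 − 22.7 = 204.3 → 204
  G: 6 − 0.6 = 5.4 → 5
  B: 38 + 0.1×(0−38) = 38 − 3.8 = 34.2 → 34
After the shade: rgb(204, 5, 34) = #CC0522.
A 40% tone moves each channel 40% toward 128:
  R: 204 − 30.4 = 173.6 → 174
  G: 5 + 0.4×(128−5) = 5 + 49.2 = 54.2 → 54
  B: 34 + 0.4×(128−34) = 34 + 37.6 = 71.6 → 72
rgb(174, 54, 72) = #AE3648.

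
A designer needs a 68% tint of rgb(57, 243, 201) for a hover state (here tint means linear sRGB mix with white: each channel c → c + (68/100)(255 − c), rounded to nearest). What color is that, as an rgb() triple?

rgb(192, 251, 238)

Per channel, c → c + 0.68(255 − c):
  R: 57 + 0.68×(255−57) = 57 + 134.64 = 191.64 → 192
  G: 243 + 0.68×(255−243) = 243 + 8.16 = 251.16 → 251
  B: 201 + 36.72 = 237.72 → 238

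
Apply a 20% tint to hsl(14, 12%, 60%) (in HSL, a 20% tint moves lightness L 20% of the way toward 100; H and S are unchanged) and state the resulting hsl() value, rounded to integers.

L moves 20% from 60 toward 100: 60 + 8 = 68 → 68.
H and S are unchanged.

hsl(14, 12%, 68%)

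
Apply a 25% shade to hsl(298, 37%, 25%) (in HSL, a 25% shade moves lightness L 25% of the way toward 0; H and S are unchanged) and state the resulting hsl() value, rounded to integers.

hsl(298, 37%, 19%)

L moves 25% from 25 toward 0: 25 − 6.25 = 18.75 → 19.
H and S are unchanged.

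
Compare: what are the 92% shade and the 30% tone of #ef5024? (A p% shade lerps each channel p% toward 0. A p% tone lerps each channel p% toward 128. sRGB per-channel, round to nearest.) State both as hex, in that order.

#130603, #ce5e40

#ef5024 is rgb(239, 80, 36).
92% shade:
  R: 239 − 219.88 = 19.12 → 19
  G: 80 − 73.6 = 6.4 → 6
  B: 36 + 0.92×(0−36) = 36 − 33.12 = 2.88 → 3
  → #130603
30% tone:
  R: 239 + 0.3×(128−239) = 239 − 33.3 = 205.7 → 206
  G: 80 + 14.4 = 94.4 → 94
  B: 36 + 0.3×(128−36) = 36 + 27.6 = 63.6 → 64
  → #ce5e40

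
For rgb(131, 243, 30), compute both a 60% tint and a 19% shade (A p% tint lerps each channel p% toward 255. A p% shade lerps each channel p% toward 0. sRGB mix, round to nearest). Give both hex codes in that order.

#CDFAA5, #6AC518

60% tint:
  R: 131 + 0.6×(255−131) = 131 + 74.4 = 205.4 → 205
  G: 243 + 7.2 = 250.2 → 250
  B: 30 + 0.6×(255−30) = 30 + 135 = 165 → 165
  → #CDFAA5
19% shade:
  R: 131 + 0.19×(0−131) = 131 − 24.89 = 106.11 → 106
  G: 243 + 0.19×(0−243) = 243 − 46.17 = 196.83 → 197
  B: 30 + 0.19×(0−30) = 30 − 5.7 = 24.3 → 24
  → #6AC518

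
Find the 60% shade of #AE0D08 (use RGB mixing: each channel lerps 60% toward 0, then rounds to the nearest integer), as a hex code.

#AE0D08 is rgb(174, 13, 8).
A 60% shade moves each channel 60% toward 0:
  R: 174 − 104.4 = 69.6 → 70
  G: 13 − 7.8 = 5.2 → 5
  B: 8 + 0.6×(0−8) = 8 − 4.8 = 3.2 → 3
rgb(70, 5, 3) = #460503.

#460503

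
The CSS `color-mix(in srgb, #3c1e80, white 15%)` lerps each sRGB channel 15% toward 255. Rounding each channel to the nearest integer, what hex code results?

#3c1e80 is rgb(60, 30, 128).
Per channel, c → c + 0.15(255 − c):
  R: 60 + 0.15×(255−60) = 60 + 29.25 = 89.25 → 89
  G: 30 + 0.15×(255−30) = 30 + 33.75 = 63.75 → 64
  B: 128 + 0.15×(255−128) = 128 + 19.05 = 147.05 → 147
rgb(89, 64, 147) = #594093.

#594093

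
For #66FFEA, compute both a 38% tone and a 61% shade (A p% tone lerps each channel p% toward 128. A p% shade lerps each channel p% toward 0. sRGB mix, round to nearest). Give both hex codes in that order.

#66FFEA is rgb(102, 255, 234).
38% tone:
  R: 102 + 9.88 = 111.88 → 112
  G: 255 − 48.26 = 206.74 → 207
  B: 234 − 40.28 = 193.72 → 194
  → #70CFC2
61% shade:
  R: 102 + 0.61×(0−102) = 102 − 62.22 = 39.78 → 40
  G: 255 + 0.61×(0−255) = 255 − 155.55 = 99.45 → 99
  B: 234 + 0.61×(0−234) = 234 − 142.74 = 91.26 → 91
  → #28635B

#70CFC2, #28635B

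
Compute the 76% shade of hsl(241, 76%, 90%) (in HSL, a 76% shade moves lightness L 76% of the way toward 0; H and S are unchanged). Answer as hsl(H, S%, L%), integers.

L moves 76% from 90 toward 0: 90 − 68.4 = 21.6 → 22.
H and S are unchanged.

hsl(241, 76%, 22%)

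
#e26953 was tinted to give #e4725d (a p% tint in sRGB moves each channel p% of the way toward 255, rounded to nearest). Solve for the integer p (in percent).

6%

#e26953 is rgb(226, 105, 83); #e4725d is rgb(228, 114, 93).
On the B channel (widest range): 93 ≈ 83 + (p/100)(255 − 83), so p ≈ 100×(93 − 83)/(255 − 83) = 1000/172 = 5.81.
p = 6 reproduces all three channels after rounding.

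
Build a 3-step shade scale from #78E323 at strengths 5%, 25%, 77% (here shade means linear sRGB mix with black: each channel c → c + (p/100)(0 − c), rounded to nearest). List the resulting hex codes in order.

#78E323 is rgb(120, 227, 35).
5%: (120 − 6 = 114→114, 227 − 11.35 = 215.65→216, 35 − 1.75 = 33.25→33) → #72D821
25%: (120 − 30 = 90→90, 227 − 56.75 = 170.25→170, 35 − 8.75 = 26.25→26) → #5AAA1A
77%: (120 − 92.4 = 27.6→28, 227 − 174.79 = 52.21→52, 35 − 26.95 = 8.05→8) → #1C3408

#72D821, #5AAA1A, #1C3408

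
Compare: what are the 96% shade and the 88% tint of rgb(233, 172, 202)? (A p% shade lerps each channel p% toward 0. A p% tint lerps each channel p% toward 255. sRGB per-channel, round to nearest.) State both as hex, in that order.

#090708, #FCF5F9

96% shade:
  R: 233 + 0.96×(0−233) = 233 − 223.68 = 9.32 → 9
  G: 172 + 0.96×(0−172) = 172 − 165.12 = 6.88 → 7
  B: 202 − 193.92 = 8.08 → 8
  → #090708
88% tint:
  R: 233 + 19.36 = 252.36 → 252
  G: 172 + 0.88×(255−172) = 172 + 73.04 = 245.04 → 245
  B: 202 + 46.64 = 248.64 → 249
  → #FCF5F9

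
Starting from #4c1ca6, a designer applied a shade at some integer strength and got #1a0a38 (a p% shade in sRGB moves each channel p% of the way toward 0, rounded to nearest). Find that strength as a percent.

#4c1ca6 is rgb(76, 28, 166); #1a0a38 is rgb(26, 10, 56).
On the B channel (widest range): 56 ≈ 166 + (p/100)(0 − 166), so p ≈ 100×(56 − 166)/(0 − 166) = -11000/-166 = 66.27.
p = 66 reproduces all three channels after rounding.

66%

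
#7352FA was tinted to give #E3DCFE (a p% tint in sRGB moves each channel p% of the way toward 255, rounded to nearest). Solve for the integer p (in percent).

80%

#7352FA is rgb(115, 82, 250); #E3DCFE is rgb(227, 220, 254).
On the G channel (widest range): 220 ≈ 82 + (p/100)(255 − 82), so p ≈ 100×(220 − 82)/(255 − 82) = 13800/173 = 79.77.
p = 80 reproduces all three channels after rounding.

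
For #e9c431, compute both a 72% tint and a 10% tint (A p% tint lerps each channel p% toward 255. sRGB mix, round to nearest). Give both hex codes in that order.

#f9eec5, #ebca46

#e9c431 is rgb(233, 196, 49).
72% tint:
  R: 233 + 0.72×(255−233) = 233 + 15.84 = 248.84 → 249
  G: 196 + 0.72×(255−196) = 196 + 42.48 = 238.48 → 238
  B: 49 + 0.72×(255−49) = 49 + 148.32 = 197.32 → 197
  → #f9eec5
10% tint:
  R: 233 + 0.1×(255−233) = 233 + 2.2 = 235.2 → 235
  G: 196 + 0.1×(255−196) = 196 + 5.9 = 201.9 → 202
  B: 49 + 20.6 = 69.6 → 70
  → #ebca46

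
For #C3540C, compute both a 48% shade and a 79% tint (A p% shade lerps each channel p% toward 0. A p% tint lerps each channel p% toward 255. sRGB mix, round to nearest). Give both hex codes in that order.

#652C06, #F2DBCC

#C3540C is rgb(195, 84, 12).
48% shade:
  R: 195 + 0.48×(0−195) = 195 − 93.6 = 101.4 → 101
  G: 84 + 0.48×(0−84) = 84 − 40.32 = 43.68 → 44
  B: 12 + 0.48×(0−12) = 12 − 5.76 = 6.24 → 6
  → #652C06
79% tint:
  R: 195 + 47.4 = 242.4 → 242
  G: 84 + 0.79×(255−84) = 84 + 135.09 = 219.09 → 219
  B: 12 + 0.79×(255−12) = 12 + 191.97 = 203.97 → 204
  → #F2DBCC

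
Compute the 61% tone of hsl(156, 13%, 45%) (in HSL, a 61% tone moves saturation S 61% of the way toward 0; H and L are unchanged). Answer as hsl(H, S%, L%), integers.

hsl(156, 5%, 45%)

S moves 61% from 13 toward 0: 13 − 7.93 = 5.07 → 5.
H and L are unchanged.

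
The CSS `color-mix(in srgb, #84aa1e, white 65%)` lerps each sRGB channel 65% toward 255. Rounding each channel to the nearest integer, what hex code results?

#d4e1b0

#84aa1e is rgb(132, 170, 30).
Lerp each channel 65% toward 255:
  R: 132 + 0.65×(255−132) = 132 + 79.95 = 211.95 → 212
  G: 170 + 55.25 = 225.25 → 225
  B: 30 + 146.25 = 176.25 → 176
rgb(212, 225, 176) = #d4e1b0.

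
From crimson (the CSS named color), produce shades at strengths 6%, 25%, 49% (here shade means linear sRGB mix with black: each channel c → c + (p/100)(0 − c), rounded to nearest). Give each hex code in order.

CSS crimson is rgb(220, 20, 60).
6%: (220 − 13.2 = 206.8→207, 20 − 1.2 = 18.8→19, 60 − 3.6 = 56.4→56) → #CF1338
25%: (220 − 55 = 165→165, 20 − 5 = 15→15, 60 − 15 = 45→45) → #A50F2D
49%: (220 − 107.8 = 112.2→112, 20 − 9.8 = 10.2→10, 60 − 29.4 = 30.6→31) → #700A1F

#CF1338, #A50F2D, #700A1F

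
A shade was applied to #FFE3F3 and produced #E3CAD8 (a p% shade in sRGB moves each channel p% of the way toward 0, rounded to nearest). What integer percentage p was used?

#FFE3F3 is rgb(255, 227, 243); #E3CAD8 is rgb(227, 202, 216).
On the R channel (widest range): 227 ≈ 255 + (p/100)(0 − 255), so p ≈ 100×(227 − 255)/(0 − 255) = -2800/-255 = 10.98.
p = 11 reproduces all three channels after rounding.

11%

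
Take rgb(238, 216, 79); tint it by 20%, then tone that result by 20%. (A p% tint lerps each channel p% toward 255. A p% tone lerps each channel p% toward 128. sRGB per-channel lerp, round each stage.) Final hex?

#DACD75

Per channel, c → c + 0.2(255 − c):
  R: 238 + 0.2×(255−238) = 238 + 3.4 = 241.4 → 241
  G: 216 + 0.2×(255−216) = 216 + 7.8 = 223.8 → 224
  B: 79 + 0.2×(255−79) = 79 + 35.2 = 114.2 → 114
After the tint: rgb(241, 224, 114) = #F1E072.
Per channel, c → c + 0.2(128 − c):
  R: 241 − 22.6 = 218.4 → 218
  G: 224 + 0.2×(128−224) = 224 − 19.2 = 204.8 → 205
  B: 114 + 2.8 = 116.8 → 117
rgb(218, 205, 117) = #DACD75.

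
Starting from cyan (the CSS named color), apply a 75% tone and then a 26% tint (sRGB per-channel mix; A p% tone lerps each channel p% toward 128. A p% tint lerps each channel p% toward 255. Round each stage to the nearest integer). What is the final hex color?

#89b9b9

CSS cyan is rgb(0, 255, 255).
Per channel, c → c + 0.75(128 − c):
  R: 0 + 0.75×(128−0) = 0 + 96 = 96 → 96
  G: 255 + 0.75×(128−255) = 255 − 95.25 = 159.75 → 160
  B: 255 + 0.75×(128−255) = 255 − 95.25 = 159.75 → 160
After the tone: rgb(96, 160, 160) = #60a0a0.
Per channel, c → c + 0.26(255 − c):
  R: 96 + 0.26×(255−96) = 96 + 41.34 = 137.34 → 137
  G: 160 + 0.26×(255−160) = 160 + 24.7 = 184.7 → 185
  B: 160 + 0.26×(255−160) = 160 + 24.7 = 184.7 → 185
rgb(137, 185, 185) = #89b9b9.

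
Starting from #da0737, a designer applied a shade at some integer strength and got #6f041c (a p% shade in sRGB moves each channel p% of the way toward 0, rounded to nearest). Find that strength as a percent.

49%

#da0737 is rgb(218, 7, 55); #6f041c is rgb(111, 4, 28).
On the R channel (widest range): 111 ≈ 218 + (p/100)(0 − 218), so p ≈ 100×(111 − 218)/(0 − 218) = -10700/-218 = 49.08.
p = 49 reproduces all three channels after rounding.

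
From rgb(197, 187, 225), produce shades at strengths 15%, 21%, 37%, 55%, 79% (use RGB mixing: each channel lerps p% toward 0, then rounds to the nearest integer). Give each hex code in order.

#a79fbf, #9c94b2, #7c768e, #595465, #29272f

15%: (197 − 29.55 = 167.45→167, 187 − 28.05 = 158.95→159, 225 − 33.75 = 191.25→191) → #a79fbf
21%: (197 − 41.37 = 155.63→156, 187 − 39.27 = 147.73→148, 225 − 47.25 = 177.75→178) → #9c94b2
37%: (197 − 72.89 = 124.11→124, 187 − 69.19 = 117.81→118, 225 − 83.25 = 141.75→142) → #7c768e
55%: (197 − 108.35 = 88.65→89, 187 − 102.85 = 84.15→84, 225 − 123.75 = 101.25→101) → #595465
79%: (197 − 155.63 = 41.37→41, 187 − 147.73 = 39.27→39, 225 − 177.75 = 47.25→47) → #29272f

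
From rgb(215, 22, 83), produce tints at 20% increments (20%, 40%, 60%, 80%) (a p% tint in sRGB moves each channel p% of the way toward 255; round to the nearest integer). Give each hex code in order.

#DF4575, #E77398, #EFA2BA, #F7D0DD

20%: (215 + 8 = 223→223, 22 + 46.6 = 68.6→69, 83 + 34.4 = 117.4→117) → #DF4575
40%: (215 + 16 = 231→231, 22 + 93.2 = 115.2→115, 83 + 68.8 = 151.8→152) → #E77398
60%: (215 + 24 = 239→239, 22 + 139.8 = 161.8→162, 83 + 103.2 = 186.2→186) → #EFA2BA
80%: (215 + 32 = 247→247, 22 + 186.4 = 208.4→208, 83 + 137.6 = 220.6→221) → #F7D0DD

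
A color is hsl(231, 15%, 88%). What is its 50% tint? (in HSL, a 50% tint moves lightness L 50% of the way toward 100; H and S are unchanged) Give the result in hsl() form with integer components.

L moves 50% from 88 toward 100: 88 + 6 = 94 → 94.
H and S are unchanged.

hsl(231, 15%, 94%)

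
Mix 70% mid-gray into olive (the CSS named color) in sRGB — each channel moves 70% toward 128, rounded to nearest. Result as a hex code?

#80805A

CSS olive is rgb(128, 128, 0).
Lerp each channel 70% toward 128:
  R: 128 + 0 = 128 → 128
  G: 128 + 0 = 128 → 128
  B: 0 + 0.7×(128−0) = 0 + 89.6 = 89.6 → 90
rgb(128, 128, 90) = #80805A.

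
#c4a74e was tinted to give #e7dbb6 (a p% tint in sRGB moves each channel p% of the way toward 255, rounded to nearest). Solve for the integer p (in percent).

#c4a74e is rgb(196, 167, 78); #e7dbb6 is rgb(231, 219, 182).
On the B channel (widest range): 182 ≈ 78 + (p/100)(255 − 78), so p ≈ 100×(182 − 78)/(255 − 78) = 10400/177 = 58.76.
p = 59 reproduces all three channels after rounding.

59%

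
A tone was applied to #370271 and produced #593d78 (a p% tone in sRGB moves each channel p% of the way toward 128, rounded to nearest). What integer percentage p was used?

47%

#370271 is rgb(55, 2, 113); #593d78 is rgb(89, 61, 120).
On the G channel (widest range): 61 ≈ 2 + (p/100)(128 − 2), so p ≈ 100×(61 − 2)/(128 − 2) = 5900/126 = 46.83.
p = 47 reproduces all three channels after rounding.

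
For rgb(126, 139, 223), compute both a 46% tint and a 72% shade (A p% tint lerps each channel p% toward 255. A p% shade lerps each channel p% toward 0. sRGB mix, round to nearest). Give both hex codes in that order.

#B9C0EE, #23273E

46% tint:
  R: 126 + 59.34 = 185.34 → 185
  G: 139 + 0.46×(255−139) = 139 + 53.36 = 192.36 → 192
  B: 223 + 0.46×(255−223) = 223 + 14.72 = 237.72 → 238
  → #B9C0EE
72% shade:
  R: 126 + 0.72×(0−126) = 126 − 90.72 = 35.28 → 35
  G: 139 + 0.72×(0−139) = 139 − 100.08 = 38.92 → 39
  B: 223 + 0.72×(0−223) = 223 − 160.56 = 62.44 → 62
  → #23273E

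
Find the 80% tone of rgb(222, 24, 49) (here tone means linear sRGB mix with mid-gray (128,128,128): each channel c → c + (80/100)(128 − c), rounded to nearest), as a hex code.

Per channel, c → c + 0.8(128 − c):
  R: 222 + 0.8×(128−222) = 222 − 75.2 = 146.8 → 147
  G: 24 + 0.8×(128−24) = 24 + 83.2 = 107.2 → 107
  B: 49 + 0.8×(128−49) = 49 + 63.2 = 112.2 → 112
rgb(147, 107, 112) = #936b70.

#936b70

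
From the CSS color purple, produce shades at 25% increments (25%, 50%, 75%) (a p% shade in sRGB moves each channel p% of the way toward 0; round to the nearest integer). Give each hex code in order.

CSS purple is rgb(128, 0, 128).
25%: (128 − 32 = 96→96, 0→0, 128 − 32 = 96→96) → #600060
50%: (128 − 64 = 64→64, 0→0, 128 − 64 = 64→64) → #400040
75%: (128 − 96 = 32→32, 0→0, 128 − 96 = 32→32) → #200020

#600060, #400040, #200020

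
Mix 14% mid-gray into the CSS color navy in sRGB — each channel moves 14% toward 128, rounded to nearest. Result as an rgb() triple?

rgb(18, 18, 128)

CSS navy is rgb(0, 0, 128).
A 14% tone moves each channel 14% toward 128:
  R: 0 + 17.92 = 17.92 → 18
  G: 0 + 17.92 = 17.92 → 18
  B: 128 + 0.14×(128−128) = 128 + 0 = 128 → 128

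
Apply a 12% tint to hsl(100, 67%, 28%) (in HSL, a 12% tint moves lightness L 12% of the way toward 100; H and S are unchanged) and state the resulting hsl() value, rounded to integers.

hsl(100, 67%, 37%)

L moves 12% from 28 toward 100: 28 + 8.64 = 36.64 → 37.
H and S are unchanged.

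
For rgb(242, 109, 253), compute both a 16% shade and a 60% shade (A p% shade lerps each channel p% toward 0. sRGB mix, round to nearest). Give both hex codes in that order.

16% shade:
  R: 242 + 0.16×(0−242) = 242 − 38.72 = 203.28 → 203
  G: 109 + 0.16×(0−109) = 109 − 17.44 = 91.56 → 92
  B: 253 + 0.16×(0−253) = 253 − 40.48 = 212.52 → 213
  → #CB5CD5
60% shade:
  R: 242 − 145.2 = 96.8 → 97
  G: 109 + 0.6×(0−109) = 109 − 65.4 = 43.6 → 44
  B: 253 + 0.6×(0−253) = 253 − 151.8 = 101.2 → 101
  → #612C65

#CB5CD5, #612C65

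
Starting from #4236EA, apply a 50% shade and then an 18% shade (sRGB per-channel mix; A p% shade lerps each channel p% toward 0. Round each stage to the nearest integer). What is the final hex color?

#1B1660

#4236EA is rgb(66, 54, 234).
Lerp each channel 50% toward 0:
  R: 66 + 0.5×(0−66) = 66 − 33 = 33 → 33
  G: 54 + 0.5×(0−54) = 54 − 27 = 27 → 27
  B: 234 + 0.5×(0−234) = 234 − 117 = 117 → 117
After the shade: rgb(33, 27, 117) = #211B75.
Lerp each channel 18% toward 0:
  R: 33 + 0.18×(0−33) = 33 − 5.94 = 27.06 → 27
  G: 27 − 4.86 = 22.14 → 22
  B: 117 − 21.06 = 95.94 → 96
rgb(27, 22, 96) = #1B1660.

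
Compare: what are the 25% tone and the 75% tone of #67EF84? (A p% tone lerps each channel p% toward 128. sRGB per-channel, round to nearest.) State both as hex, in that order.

#6DD383, #7A9C81

#67EF84 is rgb(103, 239, 132).
25% tone:
  R: 103 + 0.25×(128−103) = 103 + 6.25 = 109.25 → 109
  G: 239 + 0.25×(128−239) = 239 − 27.75 = 211.25 → 211
  B: 132 + 0.25×(128−132) = 132 − 1 = 131 → 131
  → #6DD383
75% tone:
  R: 103 + 18.75 = 121.75 → 122
  G: 239 + 0.75×(128−239) = 239 − 83.25 = 155.75 → 156
  B: 132 − 3 = 129 → 129
  → #7A9C81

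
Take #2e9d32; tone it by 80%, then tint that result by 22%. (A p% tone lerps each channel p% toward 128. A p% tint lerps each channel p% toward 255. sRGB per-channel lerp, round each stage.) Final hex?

#8fa18f

#2e9d32 is rgb(46, 157, 50).
Lerp each channel 80% toward 128:
  R: 46 + 0.8×(128−46) = 46 + 65.6 = 111.6 → 112
  G: 157 + 0.8×(128−157) = 157 − 23.2 = 133.8 → 134
  B: 50 + 62.4 = 112.4 → 112
After the tone: rgb(112, 134, 112) = #708670.
Per channel, c → c + 0.22(255 − c):
  R: 112 + 31.46 = 143.46 → 143
  G: 134 + 26.62 = 160.62 → 161
  B: 112 + 31.46 = 143.46 → 143
rgb(143, 161, 143) = #8fa18f.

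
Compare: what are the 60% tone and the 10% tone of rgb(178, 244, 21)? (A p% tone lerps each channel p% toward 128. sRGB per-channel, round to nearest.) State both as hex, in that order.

60% tone:
  R: 178 + 0.6×(128−178) = 178 − 30 = 148 → 148
  G: 244 + 0.6×(128−244) = 244 − 69.6 = 174.4 → 174
  B: 21 + 0.6×(128−21) = 21 + 64.2 = 85.2 → 85
  → #94ae55
10% tone:
  R: 178 + 0.1×(128−178) = 178 − 5 = 173 → 173
  G: 244 − 11.6 = 232.4 → 232
  B: 21 + 10.7 = 31.7 → 32
  → #ade820

#94ae55, #ade820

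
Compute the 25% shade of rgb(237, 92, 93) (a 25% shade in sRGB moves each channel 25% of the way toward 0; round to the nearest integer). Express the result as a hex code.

Lerp each channel 25% toward 0:
  R: 237 + 0.25×(0−237) = 237 − 59.25 = 177.75 → 178
  G: 92 + 0.25×(0−92) = 92 − 23 = 69 → 69
  B: 93 − 23.25 = 69.75 → 70
rgb(178, 69, 70) = #b24546.

#b24546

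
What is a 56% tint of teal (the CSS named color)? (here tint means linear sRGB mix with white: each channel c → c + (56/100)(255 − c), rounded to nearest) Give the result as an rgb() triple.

rgb(143, 199, 199)

CSS teal is rgb(0, 128, 128).
Lerp each channel 56% toward 255:
  R: 0 + 142.8 = 142.8 → 143
  G: 128 + 0.56×(255−128) = 128 + 71.12 = 199.12 → 199
  B: 128 + 71.12 = 199.12 → 199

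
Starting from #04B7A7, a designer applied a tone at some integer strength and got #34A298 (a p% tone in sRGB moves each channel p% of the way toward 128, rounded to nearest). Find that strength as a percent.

39%

#04B7A7 is rgb(4, 183, 167); #34A298 is rgb(52, 162, 152).
On the R channel (widest range): 52 ≈ 4 + (p/100)(128 − 4), so p ≈ 100×(52 − 4)/(128 − 4) = 4800/124 = 38.71.
p = 39 reproduces all three channels after rounding.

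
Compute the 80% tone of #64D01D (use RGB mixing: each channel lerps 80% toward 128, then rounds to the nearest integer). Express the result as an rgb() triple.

#64D01D is rgb(100, 208, 29).
Lerp each channel 80% toward 128:
  R: 100 + 0.8×(128−100) = 100 + 22.4 = 122.4 → 122
  G: 208 − 64 = 144 → 144
  B: 29 + 0.8×(128−29) = 29 + 79.2 = 108.2 → 108

rgb(122, 144, 108)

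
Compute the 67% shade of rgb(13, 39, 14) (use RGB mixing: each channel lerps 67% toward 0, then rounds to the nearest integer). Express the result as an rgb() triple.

rgb(4, 13, 5)

Per channel, c → c + 0.67(0 − c):
  R: 13 + 0.67×(0−13) = 13 − 8.71 = 4.29 → 4
  G: 39 + 0.67×(0−39) = 39 − 26.13 = 12.87 → 13
  B: 14 + 0.67×(0−14) = 14 − 9.38 = 4.62 → 5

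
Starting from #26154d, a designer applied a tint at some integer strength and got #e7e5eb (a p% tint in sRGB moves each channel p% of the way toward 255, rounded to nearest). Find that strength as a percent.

89%

#26154d is rgb(38, 21, 77); #e7e5eb is rgb(231, 229, 235).
On the G channel (widest range): 229 ≈ 21 + (p/100)(255 − 21), so p ≈ 100×(229 − 21)/(255 − 21) = 20800/234 = 88.89.
p = 89 reproduces all three channels after rounding.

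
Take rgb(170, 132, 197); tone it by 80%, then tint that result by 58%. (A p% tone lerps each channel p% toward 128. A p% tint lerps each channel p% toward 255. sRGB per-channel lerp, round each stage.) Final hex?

Lerp each channel 80% toward 128:
  R: 170 + 0.8×(128−170) = 170 − 33.6 = 136.4 → 136
  G: 132 − 3.2 = 128.8 → 129
  B: 197 + 0.8×(128−197) = 197 − 55.2 = 141.8 → 142
After the tone: rgb(136, 129, 142) = #88818e.
Lerp each channel 58% toward 255:
  R: 136 + 69.02 = 205.02 → 205
  G: 129 + 0.58×(255−129) = 129 + 73.08 = 202.08 → 202
  B: 142 + 65.54 = 207.54 → 208
rgb(205, 202, 208) = #cdcad0.

#cdcad0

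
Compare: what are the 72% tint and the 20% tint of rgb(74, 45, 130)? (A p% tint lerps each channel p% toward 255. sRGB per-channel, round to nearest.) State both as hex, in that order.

#CCC4DC, #6E579B

72% tint:
  R: 74 + 0.72×(255−74) = 74 + 130.32 = 204.32 → 204
  G: 45 + 151.2 = 196.2 → 196
  B: 130 + 90 = 220 → 220
  → #CCC4DC
20% tint:
  R: 74 + 0.2×(255−74) = 74 + 36.2 = 110.2 → 110
  G: 45 + 42 = 87 → 87
  B: 130 + 0.2×(255−130) = 130 + 25 = 155 → 155
  → #6E579B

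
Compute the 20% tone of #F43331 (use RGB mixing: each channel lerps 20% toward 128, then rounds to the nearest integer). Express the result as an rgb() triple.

#F43331 is rgb(244, 51, 49).
Lerp each channel 20% toward 128:
  R: 244 − 23.2 = 220.8 → 221
  G: 51 + 15.4 = 66.4 → 66
  B: 49 + 0.2×(128−49) = 49 + 15.8 = 64.8 → 65

rgb(221, 66, 65)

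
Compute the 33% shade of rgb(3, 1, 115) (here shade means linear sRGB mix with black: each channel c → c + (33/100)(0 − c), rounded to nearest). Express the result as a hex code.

Per channel, c → c + 0.33(0 − c):
  R: 3 + 0.33×(0−3) = 3 − 0.99 = 2.01 → 2
  G: 1 − 0.33 = 0.67 → 1
  B: 115 − 37.95 = 77.05 → 77
rgb(2, 1, 77) = #02014D.

#02014D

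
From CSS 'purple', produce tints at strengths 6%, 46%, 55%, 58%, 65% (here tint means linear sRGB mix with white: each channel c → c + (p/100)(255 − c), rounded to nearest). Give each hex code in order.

CSS purple is rgb(128, 0, 128).
6%: (128 + 7.62 = 135.62→136, 0 + 15.3 = 15.3→15, 128 + 7.62 = 135.62→136) → #880f88
46%: (128 + 58.42 = 186.42→186, 0 + 117.3 = 117.3→117, 128 + 58.42 = 186.42→186) → #ba75ba
55%: (128 + 69.85 = 197.85→198, 0 + 140.25 = 140.25→140, 128 + 69.85 = 197.85→198) → #c68cc6
58%: (128 + 73.66 = 201.66→202, 0 + 147.9 = 147.9→148, 128 + 73.66 = 201.66→202) → #ca94ca
65%: (128 + 82.55 = 210.55→211, 0 + 165.75 = 165.75→166, 128 + 82.55 = 210.55→211) → #d3a6d3

#880f88, #ba75ba, #c68cc6, #ca94ca, #d3a6d3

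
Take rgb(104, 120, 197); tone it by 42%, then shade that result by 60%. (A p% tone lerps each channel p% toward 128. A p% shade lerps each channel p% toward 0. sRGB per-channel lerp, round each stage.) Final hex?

A 42% tone moves each channel 42% toward 128:
  R: 104 + 10.08 = 114.08 → 114
  G: 120 + 0.42×(128−120) = 120 + 3.36 = 123.36 → 123
  B: 197 − 28.98 = 168.02 → 168
After the tone: rgb(114, 123, 168) = #727BA8.
Lerp each channel 60% toward 0:
  R: 114 + 0.6×(0−114) = 114 − 68.4 = 45.6 → 46
  G: 123 + 0.6×(0−123) = 123 − 73.8 = 49.2 → 49
  B: 168 − 100.8 = 67.2 → 67
rgb(46, 49, 67) = #2E3143.

#2E3143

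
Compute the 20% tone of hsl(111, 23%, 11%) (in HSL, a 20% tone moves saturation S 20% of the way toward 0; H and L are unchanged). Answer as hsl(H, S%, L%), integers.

hsl(111, 18%, 11%)

S moves 20% from 23 toward 0: 23 − 4.6 = 18.4 → 18.
H and L are unchanged.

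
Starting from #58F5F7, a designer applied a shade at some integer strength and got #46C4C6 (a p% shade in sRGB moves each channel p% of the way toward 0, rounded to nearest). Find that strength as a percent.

#58F5F7 is rgb(88, 245, 247); #46C4C6 is rgb(70, 196, 198).
On the B channel (widest range): 198 ≈ 247 + (p/100)(0 − 247), so p ≈ 100×(198 − 247)/(0 − 247) = -4900/-247 = 19.84.
p = 20 reproduces all three channels after rounding.

20%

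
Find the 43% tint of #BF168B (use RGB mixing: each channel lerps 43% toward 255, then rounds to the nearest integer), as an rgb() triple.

#BF168B is rgb(191, 22, 139).
Lerp each channel 43% toward 255:
  R: 191 + 0.43×(255−191) = 191 + 27.52 = 218.52 → 219
  G: 22 + 100.19 = 122.19 → 122
  B: 139 + 49.88 = 188.88 → 189

rgb(219, 122, 189)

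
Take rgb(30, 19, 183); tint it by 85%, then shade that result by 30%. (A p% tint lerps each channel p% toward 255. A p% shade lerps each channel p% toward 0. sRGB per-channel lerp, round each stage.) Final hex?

Per channel, c → c + 0.85(255 − c):
  R: 30 + 191.25 = 221.25 → 221
  G: 19 + 200.6 = 219.6 → 220
  B: 183 + 0.85×(255−183) = 183 + 61.2 = 244.2 → 244
After the tint: rgb(221, 220, 244) = #DDDCF4.
Lerp each channel 30% toward 0:
  R: 221 − 66.3 = 154.7 → 155
  G: 220 − 66 = 154 → 154
  B: 244 + 0.3×(0−244) = 244 − 73.2 = 170.8 → 171
rgb(155, 154, 171) = #9B9AAB.

#9B9AAB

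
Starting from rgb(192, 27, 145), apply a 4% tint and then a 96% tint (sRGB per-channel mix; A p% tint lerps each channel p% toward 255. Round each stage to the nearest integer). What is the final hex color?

Per channel, c → c + 0.04(255 − c):
  R: 192 + 2.52 = 194.52 → 195
  G: 27 + 9.12 = 36.12 → 36
  B: 145 + 4.4 = 149.4 → 149
After the tint: rgb(195, 36, 149) = #C32495.
Per channel, c → c + 0.96(255 − c):
  R: 195 + 0.96×(255−195) = 195 + 57.6 = 252.6 → 253
  G: 36 + 0.96×(255−36) = 36 + 210.24 = 246.24 → 246
  B: 149 + 0.96×(255−149) = 149 + 101.76 = 250.76 → 251
rgb(253, 246, 251) = #FDF6FB.

#FDF6FB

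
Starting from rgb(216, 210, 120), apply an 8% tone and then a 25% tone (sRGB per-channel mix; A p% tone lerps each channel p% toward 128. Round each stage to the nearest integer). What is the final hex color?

#BDB87B

Lerp each channel 8% toward 128:
  R: 216 + 0.08×(128−216) = 216 − 7.04 = 208.96 → 209
  G: 210 − 6.56 = 203.44 → 203
  B: 120 + 0.08×(128−120) = 120 + 0.64 = 120.64 → 121
After the tone: rgb(209, 203, 121) = #D1CB79.
Lerp each channel 25% toward 128:
  R: 209 − 20.25 = 188.75 → 189
  G: 203 + 0.25×(128−203) = 203 − 18.75 = 184.25 → 184
  B: 121 + 0.25×(128−121) = 121 + 1.75 = 122.75 → 123
rgb(189, 184, 123) = #BDB87B.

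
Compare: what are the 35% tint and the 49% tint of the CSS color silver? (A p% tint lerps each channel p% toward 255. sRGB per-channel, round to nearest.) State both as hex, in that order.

CSS silver is rgb(192, 192, 192).
35% tint:
  R: 192 + 0.35×(255−192) = 192 + 22.05 = 214.05 → 214
  G: 192 + 0.35×(255−192) = 192 + 22.05 = 214.05 → 214
  B: 192 + 0.35×(255−192) = 192 + 22.05 = 214.05 → 214
  → #d6d6d6
49% tint:
  R: 192 + 0.49×(255−192) = 192 + 30.87 = 222.87 → 223
  G: 192 + 0.49×(255−192) = 192 + 30.87 = 222.87 → 223
  B: 192 + 0.49×(255−192) = 192 + 30.87 = 222.87 → 223
  → #dfdfdf

#d6d6d6, #dfdfdf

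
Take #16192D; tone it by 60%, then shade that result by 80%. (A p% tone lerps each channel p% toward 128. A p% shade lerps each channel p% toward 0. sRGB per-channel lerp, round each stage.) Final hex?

#111113

#16192D is rgb(22, 25, 45).
Per channel, c → c + 0.6(128 − c):
  R: 22 + 63.6 = 85.6 → 86
  G: 25 + 0.6×(128−25) = 25 + 61.8 = 86.8 → 87
  B: 45 + 0.6×(128−45) = 45 + 49.8 = 94.8 → 95
After the tone: rgb(86, 87, 95) = #56575F.
Per channel, c → c + 0.8(0 − c):
  R: 86 + 0.8×(0−86) = 86 − 68.8 = 17.2 → 17
  G: 87 − 69.6 = 17.4 → 17
  B: 95 − 76 = 19 → 19
rgb(17, 17, 19) = #111113.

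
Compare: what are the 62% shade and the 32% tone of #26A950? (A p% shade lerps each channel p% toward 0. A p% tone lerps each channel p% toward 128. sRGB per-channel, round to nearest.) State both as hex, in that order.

#26A950 is rgb(38, 169, 80).
62% shade:
  R: 38 − 23.56 = 14.44 → 14
  G: 169 + 0.62×(0−169) = 169 − 104.78 = 64.22 → 64
  B: 80 + 0.62×(0−80) = 80 − 49.6 = 30.4 → 30
  → #0E401E
32% tone:
  R: 38 + 28.8 = 66.8 → 67
  G: 169 − 13.12 = 155.88 → 156
  B: 80 + 15.36 = 95.36 → 95
  → #439C5F

#0E401E, #439C5F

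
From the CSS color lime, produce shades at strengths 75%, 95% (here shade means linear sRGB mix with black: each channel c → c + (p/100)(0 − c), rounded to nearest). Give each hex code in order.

#004000, #000D00

CSS lime is rgb(0, 255, 0).
75%: (0→0, 255 − 191.25 = 63.75→64, 0→0) → #004000
95%: (0→0, 255 − 242.25 = 12.75→13, 0→0) → #000D00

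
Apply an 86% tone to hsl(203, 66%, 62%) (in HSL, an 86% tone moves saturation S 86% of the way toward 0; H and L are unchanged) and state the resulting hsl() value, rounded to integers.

S moves 86% from 66 toward 0: 66 − 56.76 = 9.24 → 9.
H and L are unchanged.

hsl(203, 9%, 62%)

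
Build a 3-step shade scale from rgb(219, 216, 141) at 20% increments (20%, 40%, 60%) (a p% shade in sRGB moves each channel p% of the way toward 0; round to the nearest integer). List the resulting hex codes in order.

20%: (219 − 43.8 = 175.2→175, 216 − 43.2 = 172.8→173, 141 − 28.2 = 112.8→113) → #AFAD71
40%: (219 − 87.6 = 131.4→131, 216 − 86.4 = 129.6→130, 141 − 56.4 = 84.6→85) → #838255
60%: (219 − 131.4 = 87.6→88, 216 − 129.6 = 86.4→86, 141 − 84.6 = 56.4→56) → #585638

#AFAD71, #838255, #585638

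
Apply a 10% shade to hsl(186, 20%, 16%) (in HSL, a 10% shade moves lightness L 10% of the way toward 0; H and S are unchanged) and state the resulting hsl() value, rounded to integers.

hsl(186, 20%, 14%)

L moves 10% from 16 toward 0: 16 − 1.6 = 14.4 → 14.
H and S are unchanged.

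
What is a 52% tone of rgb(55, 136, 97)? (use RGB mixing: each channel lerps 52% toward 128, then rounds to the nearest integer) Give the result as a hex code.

Per channel, c → c + 0.52(128 − c):
  R: 55 + 0.52×(128−55) = 55 + 37.96 = 92.96 → 93
  G: 136 − 4.16 = 131.84 → 132
  B: 97 + 16.12 = 113.12 → 113
rgb(93, 132, 113) = #5d8471.

#5d8471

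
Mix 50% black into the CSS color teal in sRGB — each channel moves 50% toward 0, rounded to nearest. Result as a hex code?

#004040

CSS teal is rgb(0, 128, 128).
Lerp each channel 50% toward 0:
  R: 0 + 0.5×(0−0) = 0 + 0 = 0 → 0
  G: 128 − 64 = 64 → 64
  B: 128 − 64 = 64 → 64
rgb(0, 64, 64) = #004040.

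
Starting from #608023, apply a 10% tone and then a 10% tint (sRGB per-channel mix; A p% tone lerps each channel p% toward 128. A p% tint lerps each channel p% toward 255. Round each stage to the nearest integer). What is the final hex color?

#738D41

#608023 is rgb(96, 128, 35).
A 10% tone moves each channel 10% toward 128:
  R: 96 + 0.1×(128−96) = 96 + 3.2 = 99.2 → 99
  G: 128 + 0 = 128 → 128
  B: 35 + 9.3 = 44.3 → 44
After the tone: rgb(99, 128, 44) = #63802C.
Lerp each channel 10% toward 255:
  R: 99 + 0.1×(255−99) = 99 + 15.6 = 114.6 → 115
  G: 128 + 0.1×(255−128) = 128 + 12.7 = 140.7 → 141
  B: 44 + 0.1×(255−44) = 44 + 21.1 = 65.1 → 65
rgb(115, 141, 65) = #738D41.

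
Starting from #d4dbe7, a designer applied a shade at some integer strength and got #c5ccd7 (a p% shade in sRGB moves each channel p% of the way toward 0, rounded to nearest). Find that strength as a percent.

7%

#d4dbe7 is rgb(212, 219, 231); #c5ccd7 is rgb(197, 204, 215).
On the B channel (widest range): 215 ≈ 231 + (p/100)(0 − 231), so p ≈ 100×(215 − 231)/(0 − 231) = -1600/-231 = 6.93.
p = 7 reproduces all three channels after rounding.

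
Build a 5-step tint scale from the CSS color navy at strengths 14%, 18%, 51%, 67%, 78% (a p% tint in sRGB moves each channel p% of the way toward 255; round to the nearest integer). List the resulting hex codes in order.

CSS navy is rgb(0, 0, 128).
14%: (0 + 35.7 = 35.7→36, 0 + 35.7 = 35.7→36, 128 + 17.78 = 145.78→146) → #242492
18%: (0 + 45.9 = 45.9→46, 0 + 45.9 = 45.9→46, 128 + 22.86 = 150.86→151) → #2E2E97
51%: (0 + 130.05 = 130.05→130, 0 + 130.05 = 130.05→130, 128 + 64.77 = 192.77→193) → #8282C1
67%: (0 + 170.85 = 170.85→171, 0 + 170.85 = 170.85→171, 128 + 85.09 = 213.09→213) → #ABABD5
78%: (0 + 198.9 = 198.9→199, 0 + 198.9 = 198.9→199, 128 + 99.06 = 227.06→227) → #C7C7E3

#242492, #2E2E97, #8282C1, #ABABD5, #C7C7E3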